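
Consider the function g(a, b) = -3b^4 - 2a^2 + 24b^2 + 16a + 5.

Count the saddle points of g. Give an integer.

1

g separates as a function of a plus a function of b, so ∇g=0 decouples.
∂g/∂a = -4(a - 4) = 0 at a ∈ {4}; ∂g/∂b = -12b(b - 2)(b + 2) = 0 at b ∈ {-2, 0, 2}.
The Hessian is diagonal: diag(g_aa, g_bb). Second derivatives: g_aa(4)=-4; g_bb(-2)=-96, g_bb(0)=48, g_bb(2)=-96.
Saddle points occur where the two diagonal entries have opposite signs: (4, 0). Count: 1.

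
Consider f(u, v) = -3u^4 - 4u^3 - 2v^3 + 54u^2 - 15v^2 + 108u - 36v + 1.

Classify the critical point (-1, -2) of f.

saddle point

The mixed partial ∂²f/∂u∂v is 0, so the Hessian at any point is diag(f_uu, f_vv) = diag(12(-3u^2 - 2u + 9), -6(2v + 5)).
At (-1, -2): H = diag(96, -6).
The eigenvalues have opposite signs, so H is indefinite: a saddle point.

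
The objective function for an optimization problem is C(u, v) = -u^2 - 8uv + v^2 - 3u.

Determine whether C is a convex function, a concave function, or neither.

C is quadratic, so its Hessian is the constant matrix H = [[-2, -8], [-8, 2]].
det(H) = -68, tr(H) = 0.
det(H) < 0, so H is indefinite: neither convex nor concave.

neither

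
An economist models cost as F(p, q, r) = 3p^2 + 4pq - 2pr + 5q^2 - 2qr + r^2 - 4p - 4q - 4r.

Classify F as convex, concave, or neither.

convex

F is quadratic, so its Hessian is the constant matrix H = [[6, 4, -2], [4, 10, -2], [-2, -2, 2]].
Leading principal minors: 6, 44, 56.
All positive ⇒ H ≻ 0 ⇒ convex.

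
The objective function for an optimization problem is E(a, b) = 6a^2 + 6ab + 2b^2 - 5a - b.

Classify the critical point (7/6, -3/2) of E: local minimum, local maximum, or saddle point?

local minimum

The Hessian of E is constant: H = [[12, 6], [6, 4]].
det(H) = 12·4 − 6² = 12.
det(H) > 0 and tr(H) = 16 > 0, so H is positive definite and the point is a local minimum.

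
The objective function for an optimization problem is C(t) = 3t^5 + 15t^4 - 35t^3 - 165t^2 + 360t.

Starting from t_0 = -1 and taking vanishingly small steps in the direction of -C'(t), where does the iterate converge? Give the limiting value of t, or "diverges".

C'(t) = 15(t - 2)(t - 1)(t + 3)(t + 4), so C'(-1) = 540.
Gradient descent moves in the -C' direction, i.e. t is decreasing.
The nearest critical point in that direction is t = -3, where C'' = 300 > 0 (a local minimum). The iterate converges there.

-3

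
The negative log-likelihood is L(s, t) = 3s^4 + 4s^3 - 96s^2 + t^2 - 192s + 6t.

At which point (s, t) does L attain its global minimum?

(4, -3)

L(s,t) separates as P(s) + Q(t), so its minimum is min P + min Q.
P'(s) = 12(s - 4)(s + 1)(s + 4) vanishes at s ∈ {-4, -1, 4}; Q'(t) = 2(t + 3) vanishes at t ∈ {-3}.
Local minima of P (where P''>0): P(-4)=-256, P(4)=-1280. Local minima of Q: Q(-3)=-9.
So the global minimum of L is P(4) + Q(-3) = -1280 − 9 = -1289, attained at (4, -3).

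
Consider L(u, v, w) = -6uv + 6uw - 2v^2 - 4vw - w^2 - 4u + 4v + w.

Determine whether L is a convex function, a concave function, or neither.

L is quadratic, so its Hessian is the constant matrix H = [[0, -6, 6], [-6, -4, -4], [6, -4, -2]].
Leading principal minors: 0, -36, 504.
Neither pattern holds ⇒ H is indefinite ⇒ neither convex nor concave.

neither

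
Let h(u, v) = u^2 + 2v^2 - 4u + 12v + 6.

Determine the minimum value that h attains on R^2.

h(u,v) separates as P(u) + Q(v) + 6, so its minimum is min P + min Q + 6.
P'(u) = 2u - 4 vanishes at u ∈ {2}; Q'(v) = 4v + 12 vanishes at v ∈ {-3}.
Local minima of P (where P''>0): P(2)=-4. Local minima of Q: Q(-3)=-18.
So the global minimum of h is P(2) + Q(-3) + 6 = -4 − 18 + 6 = -16, attained at (2, -3).

-16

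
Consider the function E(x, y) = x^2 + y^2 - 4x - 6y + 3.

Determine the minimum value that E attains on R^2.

E(x,y) separates as P(x) + Q(y) + 3, so its minimum is min P + min Q + 3.
P'(x) = 2x - 4 vanishes at x ∈ {2}; Q'(y) = 2y - 6 vanishes at y ∈ {3}.
Local minima of P (where P''>0): P(2)=-4. Local minima of Q: Q(3)=-9.
So the global minimum of E is P(2) + Q(3) + 3 = -4 − 9 + 3 = -10, attained at (2, 3).

-10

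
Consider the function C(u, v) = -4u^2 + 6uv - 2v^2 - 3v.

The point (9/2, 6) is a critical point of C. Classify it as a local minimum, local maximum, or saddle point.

The Hessian of C is constant: H = [[-8, 6], [6, -4]].
det(H) = (-8)·(-4) − 6² = -4.
Since det(H) < 0, H is indefinite and the critical point is a saddle point.

saddle point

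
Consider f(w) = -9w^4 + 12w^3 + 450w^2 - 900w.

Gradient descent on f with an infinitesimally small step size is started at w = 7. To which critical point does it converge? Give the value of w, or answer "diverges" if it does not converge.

diverges

f'(w) = -36(w - 5)(w - 1)(w + 5), so f'(7) = -5184.
Gradient descent moves in the -f' direction, i.e. w is increasing.
There is no critical point above w=7, and f' keeps the same sign, so the iterate runs off to +∞.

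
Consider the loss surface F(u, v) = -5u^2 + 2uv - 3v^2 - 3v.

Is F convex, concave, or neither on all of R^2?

concave

F is quadratic, so its Hessian is the constant matrix H = [[-10, 2], [2, -6]].
det(H) = 56, tr(H) = -16.
det(H) > 0 and tr(H) < 0, so H is negative definite everywhere: concave.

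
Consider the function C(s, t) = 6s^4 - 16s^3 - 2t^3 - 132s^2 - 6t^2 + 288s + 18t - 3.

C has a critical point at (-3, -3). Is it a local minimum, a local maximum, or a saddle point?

local minimum

The mixed partial ∂²C/∂s∂t is 0, so the Hessian at any point is diag(C_ss, C_tt) = diag(24(3s^2 - 4s - 11), -12(t + 1)).
At (-3, -3): H = diag(672, 24).
Both eigenvalues are positive, so H is positive definite: a local minimum.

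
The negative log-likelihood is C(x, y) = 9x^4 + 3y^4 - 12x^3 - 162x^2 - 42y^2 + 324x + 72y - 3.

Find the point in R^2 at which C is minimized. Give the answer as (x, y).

C(x,y) separates as P(x) + Q(y) − 3, so its minimum is min P + min Q − 3.
P'(x) = 36(x - 3)(x - 1)(x + 3) vanishes at x ∈ {-3, 1, 3}; Q'(y) = 12(y - 2)(y - 1)(y + 3) vanishes at y ∈ {-3, 1, 2}.
Local minima of P (where P''>0): P(-3)=-1377, P(3)=-81. Local minima of Q: Q(-3)=-351, Q(2)=24.
So the global minimum of C is P(-3) + Q(-3) − 3 = -1377 − 351 − 3 = -1731, attained at (-3, -3).

(-3, -3)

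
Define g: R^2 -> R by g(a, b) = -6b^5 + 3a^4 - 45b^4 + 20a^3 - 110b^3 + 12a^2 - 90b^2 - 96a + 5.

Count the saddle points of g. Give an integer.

6

g separates as a function of a plus a function of b, so ∇g=0 decouples.
∂g/∂a = 12(a - 1)(a + 2)(a + 4) = 0 at a ∈ {-4, -2, 1}; ∂g/∂b = -30b(b + 1)(b + 2)(b + 3) = 0 at b ∈ {-3, -2, -1, 0}.
The Hessian is diagonal: diag(g_aa, g_bb). Second derivatives: g_aa(-4)=120, g_aa(-2)=-72, g_aa(1)=180; g_bb(-3)=180, g_bb(-2)=-60, g_bb(-1)=60, g_bb(0)=-180.
Saddle points occur where the two diagonal entries have opposite signs: (-4, -2), (-4, 0), (-2, -3), (-2, -1), (1, -2), (1, 0). Count: 6.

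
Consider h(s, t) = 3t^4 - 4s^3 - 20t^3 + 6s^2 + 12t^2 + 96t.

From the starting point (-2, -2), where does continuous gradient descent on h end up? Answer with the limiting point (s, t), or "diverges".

(0, -1)

h is separable, so gradient descent decouples: s follows -∂h/∂s, t follows -∂h/∂t.
∂h/∂s = -12s(s - 1); at s=-2 this is -72, so s increases.
∂h/∂t = 12(t - 4)(t - 2)(t + 1); at t=-2 this is -288, so t increases.
s converges to its nearest critical value 0 (a local min of the s-part); t converges to -1. The iterate converges to (0, -1).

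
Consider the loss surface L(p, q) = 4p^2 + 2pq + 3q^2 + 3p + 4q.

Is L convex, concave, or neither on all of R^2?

convex

L is quadratic, so its Hessian is the constant matrix H = [[8, 2], [2, 6]].
det(H) = 44, tr(H) = 14.
det(H) > 0 and tr(H) > 0, so H is positive definite everywhere: convex.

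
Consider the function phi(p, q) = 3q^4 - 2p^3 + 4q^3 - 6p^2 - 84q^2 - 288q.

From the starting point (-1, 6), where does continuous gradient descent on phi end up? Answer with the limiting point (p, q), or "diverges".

phi is separable, so gradient descent decouples: p follows -∂phi/∂p, q follows -∂phi/∂q.
∂phi/∂p = -6p(p + 2); at p=-1 this is 6, so p decreases.
∂phi/∂q = 12(q - 4)(q + 2)(q + 3); at q=6 this is 1728, so q decreases.
p converges to its nearest critical value -2 (a local min of the p-part); q converges to 4. The iterate converges to (-2, 4).

(-2, 4)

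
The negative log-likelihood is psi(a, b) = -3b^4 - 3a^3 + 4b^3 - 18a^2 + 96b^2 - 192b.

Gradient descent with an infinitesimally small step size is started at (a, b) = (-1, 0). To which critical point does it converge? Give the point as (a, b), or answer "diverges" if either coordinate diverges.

psi is separable, so gradient descent decouples: a follows -∂psi/∂a, b follows -∂psi/∂b.
∂psi/∂a = -9a(a + 4); at a=-1 this is 27, so a decreases.
∂psi/∂b = -12(b - 4)(b - 1)(b + 4); at b=0 this is -192, so b increases.
a converges to its nearest critical value -4 (a local min of the a-part); b converges to 1. The iterate converges to (-4, 1).

(-4, 1)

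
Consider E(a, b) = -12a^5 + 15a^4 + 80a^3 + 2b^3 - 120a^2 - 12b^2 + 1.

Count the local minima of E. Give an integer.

E separates as a function of a plus a function of b, so ∇E=0 decouples.
∂E/∂a = -60a(a - 2)(a - 1)(a + 2) = 0 at a ∈ {-2, 0, 1, 2}; ∂E/∂b = 6b(b - 4) = 0 at b ∈ {0, 4}.
The Hessian is diagonal: diag(E_aa, E_bb). Second derivatives: E_aa(-2)=1440, E_aa(0)=-240, E_aa(1)=180, E_aa(2)=-480; E_bb(0)=-24, E_bb(4)=24.
Local minima occur where both diagonal entries positive: (-2, 4), (1, 4). Count: 2.

2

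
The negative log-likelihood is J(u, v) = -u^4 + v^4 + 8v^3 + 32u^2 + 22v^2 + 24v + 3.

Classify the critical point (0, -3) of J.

The mixed partial ∂²J/∂u∂v is 0, so the Hessian at any point is diag(J_uu, J_vv) = diag(4(-3u^2 + 16), 4(3v^2 + 12v + 11)).
At (0, -3): H = diag(64, 8).
Both eigenvalues are positive, so H is positive definite: a local minimum.

local minimum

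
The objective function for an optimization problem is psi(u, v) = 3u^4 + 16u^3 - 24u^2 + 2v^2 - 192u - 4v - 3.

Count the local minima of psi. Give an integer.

psi separates as a function of u plus a function of v, so ∇psi=0 decouples.
∂psi/∂u = 12(u - 2)(u + 2)(u + 4) = 0 at u ∈ {-4, -2, 2}; ∂psi/∂v = 4(v - 1) = 0 at v ∈ {1}.
The Hessian is diagonal: diag(psi_uu, psi_vv). Second derivatives: psi_uu(-4)=144, psi_uu(-2)=-96, psi_uu(2)=288; psi_vv(1)=4.
Local minima occur where both diagonal entries positive: (-4, 1), (2, 1). Count: 2.

2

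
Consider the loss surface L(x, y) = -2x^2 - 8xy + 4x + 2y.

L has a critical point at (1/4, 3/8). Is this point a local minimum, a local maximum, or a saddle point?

The Hessian of L is constant: H = [[-4, -8], [-8, 0]].
det(H) = (-4)·0 − (-8)² = -64.
Since det(H) < 0, H is indefinite and the critical point is a saddle point.

saddle point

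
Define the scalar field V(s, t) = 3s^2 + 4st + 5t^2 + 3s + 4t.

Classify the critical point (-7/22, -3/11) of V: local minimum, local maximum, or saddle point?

local minimum

The Hessian of V is constant: H = [[6, 4], [4, 10]].
det(H) = 6·10 − 4² = 44.
det(H) > 0 and tr(H) = 16 > 0, so H is positive definite and the point is a local minimum.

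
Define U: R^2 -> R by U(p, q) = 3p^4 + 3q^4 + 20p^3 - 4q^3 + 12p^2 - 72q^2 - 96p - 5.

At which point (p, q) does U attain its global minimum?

U(p,q) separates as A(p) + B(q) − 5, so its minimum is min A + min B − 5.
A'(p) = 12(p - 1)(p + 2)(p + 4) vanishes at p ∈ {-4, -2, 1}; B'(q) = 12q(q - 4)(q + 3) vanishes at q ∈ {-3, 0, 4}.
Local minima of A (where A''>0): A(-4)=64, A(1)=-61. Local minima of B: B(-3)=-297, B(4)=-640.
So the global minimum of U is A(1) + B(4) − 5 = -61 − 640 − 5 = -706, attained at (1, 4).

(1, 4)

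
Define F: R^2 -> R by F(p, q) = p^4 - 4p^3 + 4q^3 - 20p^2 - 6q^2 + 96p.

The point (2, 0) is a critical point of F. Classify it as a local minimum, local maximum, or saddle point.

local maximum

The mixed partial ∂²F/∂p∂q is 0, so the Hessian at any point is diag(F_pp, F_qq) = diag(4(3p^2 - 6p - 10), 12(2q - 1)).
At (2, 0): H = diag(-40, -12).
Both eigenvalues are negative, so H is negative definite: a local maximum.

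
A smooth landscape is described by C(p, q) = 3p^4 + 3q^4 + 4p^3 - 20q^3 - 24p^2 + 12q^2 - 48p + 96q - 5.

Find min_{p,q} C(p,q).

C(p,q) separates as A(p) + B(q) − 5, so its minimum is min A + min B − 5.
A'(p) = 12(p - 2)(p + 1)(p + 2) vanishes at p ∈ {-2, -1, 2}; B'(q) = 12(q - 4)(q - 2)(q + 1) vanishes at q ∈ {-1, 2, 4}.
Local minima of A (where A''>0): A(-2)=16, A(2)=-112. Local minima of B: B(-1)=-61, B(4)=64.
So the global minimum of C is A(2) + B(-1) − 5 = -112 − 61 − 5 = -178, attained at (2, -1).

-178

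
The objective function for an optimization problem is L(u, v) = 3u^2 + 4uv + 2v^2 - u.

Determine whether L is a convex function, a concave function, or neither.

L is quadratic, so its Hessian is the constant matrix H = [[6, 4], [4, 4]].
det(H) = 8, tr(H) = 10.
det(H) > 0 and tr(H) > 0, so H is positive definite everywhere: convex.

convex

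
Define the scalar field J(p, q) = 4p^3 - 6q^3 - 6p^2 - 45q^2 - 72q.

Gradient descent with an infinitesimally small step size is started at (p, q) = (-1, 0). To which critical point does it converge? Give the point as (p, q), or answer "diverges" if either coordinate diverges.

diverges

J is separable, so gradient descent decouples: p follows -∂J/∂p, q follows -∂J/∂q.
∂J/∂p = 12p(p - 1); at p=-1 this is 24, so p decreases.
∂J/∂q = -18(q + 1)(q + 4); at q=0 this is -72, so q increases.
The p-coordinate has no critical point in that direction and runs off to infinity.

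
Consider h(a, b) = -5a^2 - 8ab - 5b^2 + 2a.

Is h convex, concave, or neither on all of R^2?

concave

h is quadratic, so its Hessian is the constant matrix H = [[-10, -8], [-8, -10]].
det(H) = 36, tr(H) = -20.
det(H) > 0 and tr(H) < 0, so H is negative definite everywhere: concave.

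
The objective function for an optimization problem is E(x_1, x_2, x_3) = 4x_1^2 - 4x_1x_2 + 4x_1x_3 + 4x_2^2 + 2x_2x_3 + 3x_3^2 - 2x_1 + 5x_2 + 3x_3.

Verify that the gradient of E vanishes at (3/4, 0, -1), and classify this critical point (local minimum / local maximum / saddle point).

local minimum

∇E = (8x_1 - 4x_2 + 4x_3 - 2, -4x_1 + 8x_2 + 2x_3 + 5, 4x_1 + 2x_2 + 6x_3 + 3); substituting (3/4, 0, -1) gives ∇E = (0, 0, 0), so (3/4, 0, -1) is indeed a critical point.
The Hessian is constant: H = [[8, -4, 4], [-4, 8, 2], [4, 2, 6]].
Leading principal minors: Δ₁ = 8, Δ₂ = 48, Δ₃ = 64.
All leading minors are positive, so H is positive definite: a local minimum.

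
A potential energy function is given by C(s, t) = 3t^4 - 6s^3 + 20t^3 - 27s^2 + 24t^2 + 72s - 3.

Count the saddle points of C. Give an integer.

3

C separates as a function of s plus a function of t, so ∇C=0 decouples.
∂C/∂s = -18(s - 1)(s + 4) = 0 at s ∈ {-4, 1}; ∂C/∂t = 12t(t + 1)(t + 4) = 0 at t ∈ {-4, -1, 0}.
The Hessian is diagonal: diag(C_ss, C_tt). Second derivatives: C_ss(-4)=90, C_ss(1)=-90; C_tt(-4)=144, C_tt(-1)=-36, C_tt(0)=48.
Saddle points occur where the two diagonal entries have opposite signs: (-4, -1), (1, -4), (1, 0). Count: 3.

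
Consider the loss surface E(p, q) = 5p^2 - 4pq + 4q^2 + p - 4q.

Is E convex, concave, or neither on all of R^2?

E is quadratic, so its Hessian is the constant matrix H = [[10, -4], [-4, 8]].
det(H) = 64, tr(H) = 18.
det(H) > 0 and tr(H) > 0, so H is positive definite everywhere: convex.

convex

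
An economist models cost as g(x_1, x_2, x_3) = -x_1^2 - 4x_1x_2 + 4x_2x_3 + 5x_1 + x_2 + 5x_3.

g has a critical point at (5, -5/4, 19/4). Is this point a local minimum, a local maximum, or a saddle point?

saddle point

The Hessian is constant: H = [[-2, -4, 0], [-4, 0, 4], [0, 4, 0]].
Leading principal minors: Δ₁ = -2, Δ₂ = -16, Δ₃ = 32.
The minors fit neither the all-positive nor the alternating-sign pattern, so H is indefinite: a saddle point.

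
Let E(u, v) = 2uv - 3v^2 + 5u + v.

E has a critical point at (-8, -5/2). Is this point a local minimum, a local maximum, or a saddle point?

The Hessian of E is constant: H = [[0, 2], [2, -6]].
det(H) = 0·(-6) − 2² = -4.
Since det(H) < 0, H is indefinite and the critical point is a saddle point.

saddle point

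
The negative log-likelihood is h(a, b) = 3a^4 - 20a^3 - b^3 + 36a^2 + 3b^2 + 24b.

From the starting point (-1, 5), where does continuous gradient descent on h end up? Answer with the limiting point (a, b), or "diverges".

h is separable, so gradient descent decouples: a follows -∂h/∂a, b follows -∂h/∂b.
∂h/∂a = 12a(a - 3)(a - 2); at a=-1 this is -144, so a increases.
∂h/∂b = -3(b - 4)(b + 2); at b=5 this is -21, so b increases.
The b-coordinate has no critical point in that direction and runs off to infinity.

diverges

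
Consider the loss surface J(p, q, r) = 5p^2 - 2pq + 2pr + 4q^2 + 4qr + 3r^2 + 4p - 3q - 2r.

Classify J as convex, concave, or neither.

convex

J is quadratic, so its Hessian is the constant matrix H = [[10, -2, 2], [-2, 8, 4], [2, 4, 6]].
Leading principal minors: 10, 76, 232.
All positive ⇒ H ≻ 0 ⇒ convex.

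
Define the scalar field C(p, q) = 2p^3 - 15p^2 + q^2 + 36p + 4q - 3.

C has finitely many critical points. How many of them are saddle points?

C separates as a function of p plus a function of q, so ∇C=0 decouples.
∂C/∂p = 6(p - 3)(p - 2) = 0 at p ∈ {2, 3}; ∂C/∂q = 2(q + 2) = 0 at q ∈ {-2}.
The Hessian is diagonal: diag(C_pp, C_qq). Second derivatives: C_pp(2)=-6, C_pp(3)=6; C_qq(-2)=2.
Saddle points occur where the two diagonal entries have opposite signs: (2, -2). Count: 1.

1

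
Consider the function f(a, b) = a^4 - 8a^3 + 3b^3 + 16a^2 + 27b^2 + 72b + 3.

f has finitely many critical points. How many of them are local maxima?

1

f separates as a function of a plus a function of b, so ∇f=0 decouples.
∂f/∂a = 4a(a - 4)(a - 2) = 0 at a ∈ {0, 2, 4}; ∂f/∂b = 9(b + 2)(b + 4) = 0 at b ∈ {-4, -2}.
The Hessian is diagonal: diag(f_aa, f_bb). Second derivatives: f_aa(0)=32, f_aa(2)=-16, f_aa(4)=32; f_bb(-4)=-18, f_bb(-2)=18.
Local maxima occur where both diagonal entries negative: (2, -4). Count: 1.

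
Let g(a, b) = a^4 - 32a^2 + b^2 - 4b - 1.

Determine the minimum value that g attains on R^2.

g(a,b) separates as P(a) + Q(b) − 1, so its minimum is min P + min Q − 1.
P'(a) = 4a(a - 4)(a + 4) vanishes at a ∈ {-4, 0, 4}; Q'(b) = 2b - 4 vanishes at b ∈ {2}.
Local minima of P (where P''>0): P(-4)=-256, P(4)=-256. Local minima of Q: Q(2)=-4.
So the global minimum of g is P(-4) + Q(2) − 1 = -256 − 4 − 1 = -261, attained at (-4, 2).

-261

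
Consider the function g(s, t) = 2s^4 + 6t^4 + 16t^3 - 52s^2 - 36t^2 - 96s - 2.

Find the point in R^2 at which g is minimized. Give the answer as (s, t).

g(s,t) separates as P(s) + Q(t) − 2, so its minimum is min P + min Q − 2.
P'(s) = 8(s - 4)(s + 1)(s + 3) vanishes at s ∈ {-3, -1, 4}; Q'(t) = 24t(t - 1)(t + 3) vanishes at t ∈ {-3, 0, 1}.
Local minima of P (where P''>0): P(-3)=-18, P(4)=-704. Local minima of Q: Q(-3)=-270, Q(1)=-14.
So the global minimum of g is P(4) + Q(-3) − 2 = -704 − 270 − 2 = -976, attained at (4, -3).

(4, -3)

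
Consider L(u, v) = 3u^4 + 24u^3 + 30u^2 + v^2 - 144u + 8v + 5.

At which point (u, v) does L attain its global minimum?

(1, -4)

L(u,v) separates as P(u) + Q(v) + 5, so its minimum is min P + min Q + 5.
P'(u) = 12(u - 1)(u + 3)(u + 4) vanishes at u ∈ {-4, -3, 1}; Q'(v) = 2v + 8 vanishes at v ∈ {-4}.
Local minima of P (where P''>0): P(-4)=288, P(1)=-87. Local minima of Q: Q(-4)=-16.
So the global minimum of L is P(1) + Q(-4) + 5 = -87 − 16 + 5 = -98, attained at (1, -4).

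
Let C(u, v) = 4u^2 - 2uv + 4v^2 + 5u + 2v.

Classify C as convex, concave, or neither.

C is quadratic, so its Hessian is the constant matrix H = [[8, -2], [-2, 8]].
det(H) = 60, tr(H) = 16.
det(H) > 0 and tr(H) > 0, so H is positive definite everywhere: convex.

convex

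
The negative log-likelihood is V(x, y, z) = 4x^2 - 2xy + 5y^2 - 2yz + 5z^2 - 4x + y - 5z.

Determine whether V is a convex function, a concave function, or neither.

V is quadratic, so its Hessian is the constant matrix H = [[8, -2, 0], [-2, 10, -2], [0, -2, 10]].
Leading principal minors: 8, 76, 728.
All positive ⇒ H ≻ 0 ⇒ convex.

convex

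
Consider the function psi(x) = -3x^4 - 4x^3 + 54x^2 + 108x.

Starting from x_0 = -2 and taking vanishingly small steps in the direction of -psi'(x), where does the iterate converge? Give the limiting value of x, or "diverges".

-1

psi'(x) = -12(x - 3)(x + 1)(x + 3), so psi'(-2) = -60.
Gradient descent moves in the -psi' direction, i.e. x is increasing.
The nearest critical point in that direction is x = -1, where psi'' = 96 > 0 (a local minimum). The iterate converges there.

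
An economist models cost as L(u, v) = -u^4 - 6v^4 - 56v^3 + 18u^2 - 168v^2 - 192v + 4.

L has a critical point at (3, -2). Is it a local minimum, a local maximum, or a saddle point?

The mixed partial ∂²L/∂u∂v is 0, so the Hessian at any point is diag(L_uu, L_vv) = diag(12(-u^2 + 3), -24(3v^2 + 14v + 14)).
At (3, -2): H = diag(-72, 48).
The eigenvalues have opposite signs, so H is indefinite: a saddle point.

saddle point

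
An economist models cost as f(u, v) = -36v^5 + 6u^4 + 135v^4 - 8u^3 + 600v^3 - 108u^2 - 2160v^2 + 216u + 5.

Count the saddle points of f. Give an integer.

f separates as a function of u plus a function of v, so ∇f=0 decouples.
∂f/∂u = 24(u - 3)(u - 1)(u + 3) = 0 at u ∈ {-3, 1, 3}; ∂f/∂v = -180v(v - 4)(v - 2)(v + 3) = 0 at v ∈ {-3, 0, 2, 4}.
The Hessian is diagonal: diag(f_uu, f_vv). Second derivatives: f_uu(-3)=576, f_uu(1)=-192, f_uu(3)=288; f_vv(-3)=18900, f_vv(0)=-4320, f_vv(2)=3600, f_vv(4)=-10080.
Saddle points occur where the two diagonal entries have opposite signs: (-3, 0), (-3, 4), (1, -3), (1, 2), (3, 0), (3, 4). Count: 6.

6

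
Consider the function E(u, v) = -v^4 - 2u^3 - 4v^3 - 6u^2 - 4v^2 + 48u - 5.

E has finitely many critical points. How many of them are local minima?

E separates as a function of u plus a function of v, so ∇E=0 decouples.
∂E/∂u = -6(u - 2)(u + 4) = 0 at u ∈ {-4, 2}; ∂E/∂v = -4v(v + 1)(v + 2) = 0 at v ∈ {-2, -1, 0}.
The Hessian is diagonal: diag(E_uu, E_vv). Second derivatives: E_uu(-4)=36, E_uu(2)=-36; E_vv(-2)=-8, E_vv(-1)=4, E_vv(0)=-8.
Local minima occur where both diagonal entries positive: (-4, -1). Count: 1.

1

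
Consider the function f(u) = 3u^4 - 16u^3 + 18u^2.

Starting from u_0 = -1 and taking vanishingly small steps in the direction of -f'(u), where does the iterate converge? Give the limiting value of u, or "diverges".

f'(u) = 12u(u - 3)(u - 1), so f'(-1) = -96.
Gradient descent moves in the -f' direction, i.e. u is increasing.
The nearest critical point in that direction is u = 0, where f'' = 36 > 0 (a local minimum). The iterate converges there.

0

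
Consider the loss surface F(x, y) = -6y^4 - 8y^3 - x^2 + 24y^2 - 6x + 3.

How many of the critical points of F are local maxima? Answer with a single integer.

F separates as a function of x plus a function of y, so ∇F=0 decouples.
∂F/∂x = -2(x + 3) = 0 at x ∈ {-3}; ∂F/∂y = -24y(y - 1)(y + 2) = 0 at y ∈ {-2, 0, 1}.
The Hessian is diagonal: diag(F_xx, F_yy). Second derivatives: F_xx(-3)=-2; F_yy(-2)=-144, F_yy(0)=48, F_yy(1)=-72.
Local maxima occur where both diagonal entries negative: (-3, -2), (-3, 1). Count: 2.

2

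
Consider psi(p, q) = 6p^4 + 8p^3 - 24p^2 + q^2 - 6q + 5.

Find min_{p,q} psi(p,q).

-68

psi(p,q) separates as A(p) + B(q) + 5, so its minimum is min A + min B + 5.
A'(p) = 24p(p - 1)(p + 2) vanishes at p ∈ {-2, 0, 1}; B'(q) = 2q - 6 vanishes at q ∈ {3}.
Local minima of A (where A''>0): A(-2)=-64, A(1)=-10. Local minima of B: B(3)=-9.
So the global minimum of psi is A(-2) + B(3) + 5 = -64 − 9 + 5 = -68, attained at (-2, 3).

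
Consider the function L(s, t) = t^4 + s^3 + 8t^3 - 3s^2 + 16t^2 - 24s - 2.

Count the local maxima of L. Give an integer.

1

L separates as a function of s plus a function of t, so ∇L=0 decouples.
∂L/∂s = 3(s - 4)(s + 2) = 0 at s ∈ {-2, 4}; ∂L/∂t = 4t(t + 2)(t + 4) = 0 at t ∈ {-4, -2, 0}.
The Hessian is diagonal: diag(L_ss, L_tt). Second derivatives: L_ss(-2)=-18, L_ss(4)=18; L_tt(-4)=32, L_tt(-2)=-16, L_tt(0)=32.
Local maxima occur where both diagonal entries negative: (-2, -2). Count: 1.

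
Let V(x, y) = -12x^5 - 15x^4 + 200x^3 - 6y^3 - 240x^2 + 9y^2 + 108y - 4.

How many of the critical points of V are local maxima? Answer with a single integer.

2

V separates as a function of x plus a function of y, so ∇V=0 decouples.
∂V/∂x = -60x(x - 2)(x - 1)(x + 4) = 0 at x ∈ {-4, 0, 1, 2}; ∂V/∂y = -18(y - 3)(y + 2) = 0 at y ∈ {-2, 3}.
The Hessian is diagonal: diag(V_xx, V_yy). Second derivatives: V_xx(-4)=7200, V_xx(0)=-480, V_xx(1)=300, V_xx(2)=-720; V_yy(-2)=90, V_yy(3)=-90.
Local maxima occur where both diagonal entries negative: (0, 3), (2, 3). Count: 2.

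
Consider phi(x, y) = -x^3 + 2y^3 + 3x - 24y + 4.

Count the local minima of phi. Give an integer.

phi separates as a function of x plus a function of y, so ∇phi=0 decouples.
∂phi/∂x = -3(x - 1)(x + 1) = 0 at x ∈ {-1, 1}; ∂phi/∂y = 6(y - 2)(y + 2) = 0 at y ∈ {-2, 2}.
The Hessian is diagonal: diag(phi_xx, phi_yy). Second derivatives: phi_xx(-1)=6, phi_xx(1)=-6; phi_yy(-2)=-24, phi_yy(2)=24.
Local minima occur where both diagonal entries positive: (-1, 2). Count: 1.

1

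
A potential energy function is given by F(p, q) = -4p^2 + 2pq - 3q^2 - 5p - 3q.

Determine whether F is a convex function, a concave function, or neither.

F is quadratic, so its Hessian is the constant matrix H = [[-8, 2], [2, -6]].
det(H) = 44, tr(H) = -14.
det(H) > 0 and tr(H) < 0, so H is negative definite everywhere: concave.

concave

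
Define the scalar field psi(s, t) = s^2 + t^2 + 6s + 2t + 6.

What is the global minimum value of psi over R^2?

psi(s,t) separates as P(s) + Q(t) + 6, so its minimum is min P + min Q + 6.
P'(s) = 2s + 6 vanishes at s ∈ {-3}; Q'(t) = 2(t + 1) vanishes at t ∈ {-1}.
Local minima of P (where P''>0): P(-3)=-9. Local minima of Q: Q(-1)=-1.
So the global minimum of psi is P(-3) + Q(-1) + 6 = -9 − 1 + 6 = -4, attained at (-3, -1).

-4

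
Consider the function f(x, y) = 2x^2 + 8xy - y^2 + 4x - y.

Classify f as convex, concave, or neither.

neither

f is quadratic, so its Hessian is the constant matrix H = [[4, 8], [8, -2]].
det(H) = -72, tr(H) = 2.
det(H) < 0, so H is indefinite: neither convex nor concave.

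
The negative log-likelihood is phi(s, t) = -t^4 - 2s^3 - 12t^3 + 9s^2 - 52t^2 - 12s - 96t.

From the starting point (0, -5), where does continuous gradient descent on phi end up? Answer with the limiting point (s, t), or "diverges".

diverges

phi is separable, so gradient descent decouples: s follows -∂phi/∂s, t follows -∂phi/∂t.
∂phi/∂s = -6(s - 2)(s - 1); at s=0 this is -12, so s increases.
∂phi/∂t = -4(t + 2)(t + 3)(t + 4); at t=-5 this is 24, so t decreases.
The t-coordinate has no critical point in that direction and runs off to infinity.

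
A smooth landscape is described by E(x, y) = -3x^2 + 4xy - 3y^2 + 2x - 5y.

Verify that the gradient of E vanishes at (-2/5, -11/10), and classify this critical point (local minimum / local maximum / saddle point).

∇E = (-6x + 4y + 2, 4x - 6y - 5); substituting (-2/5, -11/10) gives ∇E = (0, 0), so (-2/5, -11/10) is indeed a critical point.
The Hessian of E is constant: H = [[-6, 4], [4, -6]].
det(H) = (-6)·(-6) − 4² = 20.
det(H) > 0 and tr(H) = -12 < 0, so H is negative definite and the point is a local maximum.

local maximum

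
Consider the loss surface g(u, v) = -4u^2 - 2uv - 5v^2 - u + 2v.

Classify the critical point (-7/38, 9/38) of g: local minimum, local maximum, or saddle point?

local maximum

The Hessian of g is constant: H = [[-8, -2], [-2, -10]].
det(H) = (-8)·(-10) − (-2)² = 76.
det(H) > 0 and tr(H) = -18 < 0, so H is negative definite and the point is a local maximum.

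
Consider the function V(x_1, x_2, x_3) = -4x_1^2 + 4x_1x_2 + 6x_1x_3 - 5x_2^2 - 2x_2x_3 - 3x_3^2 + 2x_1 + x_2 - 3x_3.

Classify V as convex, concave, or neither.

concave

V is quadratic, so its Hessian is the constant matrix H = [[-8, 4, 6], [4, -10, -2], [6, -2, -6]].
Leading principal minors: -8, 64, -88.
Signs alternate −, +, − ⇒ H ≺ 0 ⇒ concave.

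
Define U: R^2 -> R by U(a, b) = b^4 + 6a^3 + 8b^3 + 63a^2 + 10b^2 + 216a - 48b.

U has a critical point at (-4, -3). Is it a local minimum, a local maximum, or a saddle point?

local maximum

The mixed partial ∂²U/∂a∂b is 0, so the Hessian at any point is diag(U_aa, U_bb) = diag(18(2a + 7), 4(3b^2 + 12b + 5)).
At (-4, -3): H = diag(-18, -16).
Both eigenvalues are negative, so H is negative definite: a local maximum.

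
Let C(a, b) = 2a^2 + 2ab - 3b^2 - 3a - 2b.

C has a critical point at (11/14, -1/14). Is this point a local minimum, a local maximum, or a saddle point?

The Hessian of C is constant: H = [[4, 2], [2, -6]].
det(H) = 4·(-6) − 2² = -28.
Since det(H) < 0, H is indefinite and the critical point is a saddle point.

saddle point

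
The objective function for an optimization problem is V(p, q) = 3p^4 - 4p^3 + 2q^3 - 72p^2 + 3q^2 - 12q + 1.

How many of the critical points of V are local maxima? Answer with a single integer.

V separates as a function of p plus a function of q, so ∇V=0 decouples.
∂V/∂p = 12p(p - 4)(p + 3) = 0 at p ∈ {-3, 0, 4}; ∂V/∂q = 6(q - 1)(q + 2) = 0 at q ∈ {-2, 1}.
The Hessian is diagonal: diag(V_pp, V_qq). Second derivatives: V_pp(-3)=252, V_pp(0)=-144, V_pp(4)=336; V_qq(-2)=-18, V_qq(1)=18.
Local maxima occur where both diagonal entries negative: (0, -2). Count: 1.

1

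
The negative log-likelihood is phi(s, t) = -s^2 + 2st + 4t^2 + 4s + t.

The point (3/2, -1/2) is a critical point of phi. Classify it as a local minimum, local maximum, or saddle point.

The Hessian of phi is constant: H = [[-2, 2], [2, 8]].
det(H) = (-2)·8 − 2² = -20.
Since det(H) < 0, H is indefinite and the critical point is a saddle point.

saddle point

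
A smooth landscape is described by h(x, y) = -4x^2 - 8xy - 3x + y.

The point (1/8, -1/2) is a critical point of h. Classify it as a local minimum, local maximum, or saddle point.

The Hessian of h is constant: H = [[-8, -8], [-8, 0]].
det(H) = (-8)·0 − (-8)² = -64.
Since det(H) < 0, H is indefinite and the critical point is a saddle point.

saddle point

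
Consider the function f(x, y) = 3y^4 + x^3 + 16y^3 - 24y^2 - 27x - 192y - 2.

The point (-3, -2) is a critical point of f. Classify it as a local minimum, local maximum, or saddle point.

The mixed partial ∂²f/∂x∂y is 0, so the Hessian at any point is diag(f_xx, f_yy) = diag(6x, 12(3y^2 + 8y - 4)).
At (-3, -2): H = diag(-18, -96).
Both eigenvalues are negative, so H is negative definite: a local maximum.

local maximum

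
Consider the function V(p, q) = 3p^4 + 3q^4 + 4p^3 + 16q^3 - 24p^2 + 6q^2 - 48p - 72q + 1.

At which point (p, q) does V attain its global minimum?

(2, 1)

V(p,q) separates as A(p) + B(q) + 1, so its minimum is min A + min B + 1.
A'(p) = 12(p - 2)(p + 1)(p + 2) vanishes at p ∈ {-2, -1, 2}; B'(q) = 12(q - 1)(q + 2)(q + 3) vanishes at q ∈ {-3, -2, 1}.
Local minima of A (where A''>0): A(-2)=16, A(2)=-112. Local minima of B: B(-3)=81, B(1)=-47.
So the global minimum of V is A(2) + B(1) + 1 = -112 − 47 + 1 = -158, attained at (2, 1).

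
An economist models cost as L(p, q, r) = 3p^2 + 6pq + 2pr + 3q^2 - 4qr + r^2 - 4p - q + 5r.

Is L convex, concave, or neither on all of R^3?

neither

L is quadratic, so its Hessian is the constant matrix H = [[6, 6, 2], [6, 6, -4], [2, -4, 2]].
Leading principal minors: 6, 0, -216.
Neither pattern holds ⇒ H is indefinite ⇒ neither convex nor concave.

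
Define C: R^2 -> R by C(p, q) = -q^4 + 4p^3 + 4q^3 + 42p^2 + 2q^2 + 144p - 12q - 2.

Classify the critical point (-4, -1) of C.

local maximum

The mixed partial ∂²C/∂p∂q is 0, so the Hessian at any point is diag(C_pp, C_qq) = diag(12(2p + 7), 4(-3q^2 + 6q + 1)).
At (-4, -1): H = diag(-12, -32).
Both eigenvalues are negative, so H is negative definite: a local maximum.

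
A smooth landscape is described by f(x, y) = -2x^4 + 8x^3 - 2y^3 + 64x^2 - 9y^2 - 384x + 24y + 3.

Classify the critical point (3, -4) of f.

local minimum

The mixed partial ∂²f/∂x∂y is 0, so the Hessian at any point is diag(f_xx, f_yy) = diag(8(-3x^2 + 6x + 16), -6(2y + 3)).
At (3, -4): H = diag(56, 30).
Both eigenvalues are positive, so H is positive definite: a local minimum.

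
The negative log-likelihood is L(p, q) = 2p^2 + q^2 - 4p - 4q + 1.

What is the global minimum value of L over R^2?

L(p,q) separates as A(p) + B(q) + 1, so its minimum is min A + min B + 1.
A'(p) = 4p - 4 vanishes at p ∈ {1}; B'(q) = 2q - 4 vanishes at q ∈ {2}.
Local minima of A (where A''>0): A(1)=-2. Local minima of B: B(2)=-4.
So the global minimum of L is A(1) + B(2) + 1 = -2 − 4 + 1 = -5, attained at (1, 2).

-5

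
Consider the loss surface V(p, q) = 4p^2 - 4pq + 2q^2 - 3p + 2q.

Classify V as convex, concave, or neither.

convex

V is quadratic, so its Hessian is the constant matrix H = [[8, -4], [-4, 4]].
det(H) = 16, tr(H) = 12.
det(H) > 0 and tr(H) > 0, so H is positive definite everywhere: convex.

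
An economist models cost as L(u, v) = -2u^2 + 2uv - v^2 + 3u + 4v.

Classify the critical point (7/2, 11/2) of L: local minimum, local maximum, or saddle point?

local maximum

The Hessian of L is constant: H = [[-4, 2], [2, -2]].
det(H) = (-4)·(-2) − 2² = 4.
det(H) > 0 and tr(H) = -6 < 0, so H is negative definite and the point is a local maximum.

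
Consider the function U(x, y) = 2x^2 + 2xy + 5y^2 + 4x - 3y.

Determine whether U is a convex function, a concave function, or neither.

U is quadratic, so its Hessian is the constant matrix H = [[4, 2], [2, 10]].
det(H) = 36, tr(H) = 14.
det(H) > 0 and tr(H) > 0, so H is positive definite everywhere: convex.

convex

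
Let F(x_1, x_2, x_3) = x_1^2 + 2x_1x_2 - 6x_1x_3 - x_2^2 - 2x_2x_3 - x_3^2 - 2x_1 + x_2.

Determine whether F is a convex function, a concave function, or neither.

neither

F is quadratic, so its Hessian is the constant matrix H = [[2, 2, -6], [2, -2, -2], [-6, -2, -2]].
Leading principal minors: 2, -8, 128.
Neither pattern holds ⇒ H is indefinite ⇒ neither convex nor concave.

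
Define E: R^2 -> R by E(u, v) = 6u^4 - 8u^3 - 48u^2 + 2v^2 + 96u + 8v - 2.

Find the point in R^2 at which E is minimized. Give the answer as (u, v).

E(u,v) separates as P(u) + Q(v) − 2, so its minimum is min P + min Q − 2.
P'(u) = 24(u - 2)(u - 1)(u + 2) vanishes at u ∈ {-2, 1, 2}; Q'(v) = 4v + 8 vanishes at v ∈ {-2}.
Local minima of P (where P''>0): P(-2)=-224, P(2)=32. Local minima of Q: Q(-2)=-8.
So the global minimum of E is P(-2) + Q(-2) − 2 = -224 − 8 − 2 = -234, attained at (-2, -2).

(-2, -2)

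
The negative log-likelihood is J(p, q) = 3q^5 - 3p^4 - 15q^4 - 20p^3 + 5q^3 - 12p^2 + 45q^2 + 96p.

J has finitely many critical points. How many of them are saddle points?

J separates as a function of p plus a function of q, so ∇J=0 decouples.
∂J/∂p = -12(p - 1)(p + 2)(p + 4) = 0 at p ∈ {-4, -2, 1}; ∂J/∂q = 15q(q - 3)(q - 2)(q + 1) = 0 at q ∈ {-1, 0, 2, 3}.
The Hessian is diagonal: diag(J_pp, J_qq). Second derivatives: J_pp(-4)=-120, J_pp(-2)=72, J_pp(1)=-180; J_qq(-1)=-180, J_qq(0)=90, J_qq(2)=-90, J_qq(3)=180.
Saddle points occur where the two diagonal entries have opposite signs: (-4, 0), (-4, 3), (-2, -1), (-2, 2), (1, 0), (1, 3). Count: 6.

6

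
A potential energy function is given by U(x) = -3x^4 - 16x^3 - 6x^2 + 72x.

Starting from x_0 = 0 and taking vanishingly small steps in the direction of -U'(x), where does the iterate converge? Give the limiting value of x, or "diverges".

-2

U'(x) = -12(x - 1)(x + 2)(x + 3), so U'(0) = 72.
Gradient descent moves in the -U' direction, i.e. x is decreasing.
The nearest critical point in that direction is x = -2, where U'' = 36 > 0 (a local minimum). The iterate converges there.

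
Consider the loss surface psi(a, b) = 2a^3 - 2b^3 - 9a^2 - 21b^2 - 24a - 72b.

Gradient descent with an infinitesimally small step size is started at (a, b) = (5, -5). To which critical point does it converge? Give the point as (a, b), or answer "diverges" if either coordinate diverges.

(4, -4)

psi is separable, so gradient descent decouples: a follows -∂psi/∂a, b follows -∂psi/∂b.
∂psi/∂a = 6(a - 4)(a + 1); at a=5 this is 36, so a decreases.
∂psi/∂b = -6(b + 3)(b + 4); at b=-5 this is -12, so b increases.
a converges to its nearest critical value 4 (a local min of the a-part); b converges to -4. The iterate converges to (4, -4).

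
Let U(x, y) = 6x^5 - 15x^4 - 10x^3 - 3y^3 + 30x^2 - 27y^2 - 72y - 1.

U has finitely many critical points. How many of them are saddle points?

U separates as a function of x plus a function of y, so ∇U=0 decouples.
∂U/∂x = 30x(x - 2)(x - 1)(x + 1) = 0 at x ∈ {-1, 0, 1, 2}; ∂U/∂y = -9(y + 2)(y + 4) = 0 at y ∈ {-4, -2}.
The Hessian is diagonal: diag(U_xx, U_yy). Second derivatives: U_xx(-1)=-180, U_xx(0)=60, U_xx(1)=-60, U_xx(2)=180; U_yy(-4)=18, U_yy(-2)=-18.
Saddle points occur where the two diagonal entries have opposite signs: (-1, -4), (0, -2), (1, -4), (2, -2). Count: 4.

4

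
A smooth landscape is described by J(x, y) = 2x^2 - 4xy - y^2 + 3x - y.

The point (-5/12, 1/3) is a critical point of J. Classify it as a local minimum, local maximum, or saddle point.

saddle point

The Hessian of J is constant: H = [[4, -4], [-4, -2]].
det(H) = 4·(-2) − (-4)² = -24.
Since det(H) < 0, H is indefinite and the critical point is a saddle point.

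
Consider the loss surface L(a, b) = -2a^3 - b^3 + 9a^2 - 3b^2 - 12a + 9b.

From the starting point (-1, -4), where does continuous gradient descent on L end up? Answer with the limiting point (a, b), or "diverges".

L is separable, so gradient descent decouples: a follows -∂L/∂a, b follows -∂L/∂b.
∂L/∂a = -6(a - 2)(a - 1); at a=-1 this is -36, so a increases.
∂L/∂b = -3(b - 1)(b + 3); at b=-4 this is -15, so b increases.
a converges to its nearest critical value 1 (a local min of the a-part); b converges to -3. The iterate converges to (1, -3).

(1, -3)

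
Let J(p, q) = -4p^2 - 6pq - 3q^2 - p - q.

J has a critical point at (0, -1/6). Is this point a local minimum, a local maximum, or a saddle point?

local maximum

The Hessian of J is constant: H = [[-8, -6], [-6, -6]].
det(H) = (-8)·(-6) − (-6)² = 12.
det(H) > 0 and tr(H) = -14 < 0, so H is negative definite and the point is a local maximum.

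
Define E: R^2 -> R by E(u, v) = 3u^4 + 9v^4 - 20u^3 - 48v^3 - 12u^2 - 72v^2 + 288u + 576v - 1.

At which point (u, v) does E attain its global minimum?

(-2, -2)

E(u,v) separates as P(u) + Q(v) − 1, so its minimum is min P + min Q − 1.
P'(u) = 12(u - 4)(u - 3)(u + 2) vanishes at u ∈ {-2, 3, 4}; Q'(v) = 36(v - 4)(v - 2)(v + 2) vanishes at v ∈ {-2, 2, 4}.
Local minima of P (where P''>0): P(-2)=-416, P(4)=448. Local minima of Q: Q(-2)=-912, Q(4)=384.
So the global minimum of E is P(-2) + Q(-2) − 1 = -416 − 912 − 1 = -1329, attained at (-2, -2).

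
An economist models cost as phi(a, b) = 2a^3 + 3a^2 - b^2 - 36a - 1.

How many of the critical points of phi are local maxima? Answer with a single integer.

1

phi separates as a function of a plus a function of b, so ∇phi=0 decouples.
∂phi/∂a = 6(a - 2)(a + 3) = 0 at a ∈ {-3, 2}; ∂phi/∂b = -2b = 0 at b ∈ {0}.
The Hessian is diagonal: diag(phi_aa, phi_bb). Second derivatives: phi_aa(-3)=-30, phi_aa(2)=30; phi_bb(0)=-2.
Local maxima occur where both diagonal entries negative: (-3, 0). Count: 1.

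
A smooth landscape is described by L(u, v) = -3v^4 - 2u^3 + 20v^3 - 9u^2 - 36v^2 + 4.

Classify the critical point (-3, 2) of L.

The mixed partial ∂²L/∂u∂v is 0, so the Hessian at any point is diag(L_uu, L_vv) = diag(-6(2u + 3), 12(-3v^2 + 10v - 6)).
At (-3, 2): H = diag(18, 24).
Both eigenvalues are positive, so H is positive definite: a local minimum.

local minimum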